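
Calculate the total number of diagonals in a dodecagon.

Each of the 12 vertices connects to 9 non-adjacent vertices via diagonals.
Total connections = 12 × 9 = 108, but each diagonal is counted twice.
Number of diagonals = 108 / 2 = 54.

54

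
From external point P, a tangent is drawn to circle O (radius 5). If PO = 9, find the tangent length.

Let T be the point of tangency. Then OT ⊥ PT (radius ⊥ tangent).
In right triangle OTP: OP² = OT² + PT²
9² = 5² + PT²
PT² = 56, PT = 2*sqrt(14)

2*sqrt(14)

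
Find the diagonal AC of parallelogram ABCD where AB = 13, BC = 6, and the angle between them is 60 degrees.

Law of cosines: d^2 = 13^2 + 6^2 - 2(13)(6)cos(60°) = 127, so d = sqrt(127).

sqrt(127)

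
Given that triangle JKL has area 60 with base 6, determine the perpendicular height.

Area = (1/2) * base * height
height = 2 * Area / base
height = 2 * 60 / 6
height = 120 / 6
height = 20

20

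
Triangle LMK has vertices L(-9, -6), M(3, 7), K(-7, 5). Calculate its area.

Using the Shoelace formula for a triangle:
Area = (1/2)|x0(y1 - y2) + x1(y2 - y0) + x2(y0 - y1)|
Area = (1/2)|-9(7 - 5) + 3(5 - -6) + -7(-6 - 7)|
Area = (1/2)|-18 + 33 + 91|
Area = (1/2)|106|
Area = (1/2)(106)
Area = 53

53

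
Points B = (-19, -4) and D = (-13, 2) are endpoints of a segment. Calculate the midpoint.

The midpoint is the point halfway along the segment.
Move half the horizontal distance: -19 + (-13 - -19)/2 = -19 + 6/2 = -16
Move half the vertical distance: -4 + (2 - -4)/2 = -4 + 6/2 = -1
Midpoint = (-16, -1)

(-16, -1)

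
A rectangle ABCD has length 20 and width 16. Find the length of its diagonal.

A rectangle's diagonal splits it into two right triangles, with the diagonal as the hypotenuse.
By the Pythagorean theorem, d^2 = 20^2 + 16^2 = 656.
Therefore d = sqrt(656) = 4*sqrt(41).

4*sqrt(41)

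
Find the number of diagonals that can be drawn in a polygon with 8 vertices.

The number of diagonals in an n-gon is n(n - 3)/2.
For n = 8: 8(8 - 3)/2 = 8 × 5 / 2 = 20.

20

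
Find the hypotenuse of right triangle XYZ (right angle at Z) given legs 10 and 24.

In a right triangle, the square of the hypotenuse equals the sum of the squares of the two legs.
The legs are 10 and 24, so the hypotenuse = sqrt(100 + 576) = sqrt(676) = 26.

26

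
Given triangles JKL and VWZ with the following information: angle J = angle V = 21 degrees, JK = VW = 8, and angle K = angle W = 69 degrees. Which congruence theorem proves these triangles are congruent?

Consider the given information: angle J = angle V = 21 degrees, JK = VW = 8, and angle K = angle W = 69 degrees
This is not SAS or HL: SAS requires two sides and the included angle between them. HL only applies to right triangles with matching hypotenuse and leg.
The correct criterion is ASA. Two pairs of corresponding angles and the included side are equal (Angle-Side-Angle).

ASA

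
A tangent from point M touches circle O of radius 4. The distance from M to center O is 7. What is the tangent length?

The tangent, radius, and line from the external point to the center form a right triangle.
The right angle is where the tangent meets the radius.
By the Pythagorean theorem: tangent² + 4² = 7²
tangent² = 49 - 16 = 33
tangent = sqrt(33)

sqrt(33)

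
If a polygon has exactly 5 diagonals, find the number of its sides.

Using d = n(n - 3)/2, we solve 5 = n(n - 3)/2.
So n(n - 3) = 10.
Testing n = 5: 5 * 2 = 10 = 10. Correct.
The polygon has 5 sides.

5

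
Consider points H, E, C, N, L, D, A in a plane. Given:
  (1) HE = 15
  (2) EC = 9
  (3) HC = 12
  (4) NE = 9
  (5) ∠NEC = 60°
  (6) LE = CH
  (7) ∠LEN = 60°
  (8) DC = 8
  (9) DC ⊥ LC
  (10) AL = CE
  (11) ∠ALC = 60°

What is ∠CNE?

Step 1: By the law of cosines on triangle NEC: NC² = 9² + 9² − 2·9·9·cos(60°) = 81, so NC = 9.
Step 2: By the inverse law of cosines on triangle CNE: cos(∠CNE) = (9² + 9² − 9²) / (2·9·9) = 81/162 = 0.5, so ∠CNE = 60°.

Therefore, the measure of angle ∠CNE = 60°.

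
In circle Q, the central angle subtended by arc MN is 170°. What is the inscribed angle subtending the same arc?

By the inscribed angle theorem, the inscribed angle is half the central angle.
Inscribed angle = 170° / 2 = 85°

85°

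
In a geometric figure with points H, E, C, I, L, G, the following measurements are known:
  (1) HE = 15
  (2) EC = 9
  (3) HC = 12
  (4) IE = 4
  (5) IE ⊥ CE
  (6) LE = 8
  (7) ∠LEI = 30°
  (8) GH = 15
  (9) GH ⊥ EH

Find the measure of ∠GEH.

Step 1: By the law of cosines on triangle EHG: EG² = 15² + 15² − 2·15·15·cos(90°) = 450, so EG = 15·√2.
Step 2: By the inverse law of cosines on triangle GEH: cos(∠GEH) = ((15·√2)² + 15² − 15²) / (2·15·√2·15) = 450/636.4 = 0.7071, so ∠GEH = 45°.

Therefore, the measure of angle ∠GEH = 45°.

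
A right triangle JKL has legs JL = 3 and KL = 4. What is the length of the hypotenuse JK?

JK = sqrt(3^2 + 4^2) = sqrt(25) = 5

5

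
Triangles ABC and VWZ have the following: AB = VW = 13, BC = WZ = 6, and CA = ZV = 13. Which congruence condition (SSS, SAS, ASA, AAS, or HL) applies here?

Consider the given information: AB = VW = 13, BC = WZ = 6, and CA = ZV = 13
This is not SAS or ASA: SAS requires two sides and the included angle between them. ASA requires two angles and the side between them.
The correct criterion is SSS. All three pairs of corresponding sides are equal (Side-Side-Side).

SSS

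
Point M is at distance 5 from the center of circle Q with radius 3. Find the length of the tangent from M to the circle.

The tangent, radius, and line from the external point to the center form a right triangle.
The right angle is where the tangent meets the radius.
By the Pythagorean theorem: tangent² + 3² = 5²
tangent² = 25 - 9 = 16
tangent = 4

4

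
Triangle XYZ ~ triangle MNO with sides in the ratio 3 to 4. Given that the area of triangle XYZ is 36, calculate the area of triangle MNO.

The ratio of areas of similar triangles = (side ratio)^2.
Side ratio = 3:4, so area ratio = 9:16.
Area of MNO / Area of XYZ = 16/9
Area of MNO = 36 * 16/9 = 64

64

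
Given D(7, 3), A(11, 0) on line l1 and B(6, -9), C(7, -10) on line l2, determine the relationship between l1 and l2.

Slope of line 1: m1 = (0 - 3)/(11 - 7) = -3/4 = -3/4
Slope of line 2: m2 = (-10 - -9)/(7 - 6) = -1/1 = -1
m1 != m2 (-3/4 != -1), so not parallel.
m1 * m2 = (-3/4) * (-1) = 3/4 != -1, so not perpendicular.
The lines are neither parallel nor perpendicular.

Neither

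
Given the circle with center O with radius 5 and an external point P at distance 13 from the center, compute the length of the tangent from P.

The tangent, radius, and line from the external point to the center form a right triangle.
The right angle is where the tangent meets the radius.
By the Pythagorean theorem: tangent² + 5² = 13²
tangent² = 169 - 25 = 144
tangent = 12

12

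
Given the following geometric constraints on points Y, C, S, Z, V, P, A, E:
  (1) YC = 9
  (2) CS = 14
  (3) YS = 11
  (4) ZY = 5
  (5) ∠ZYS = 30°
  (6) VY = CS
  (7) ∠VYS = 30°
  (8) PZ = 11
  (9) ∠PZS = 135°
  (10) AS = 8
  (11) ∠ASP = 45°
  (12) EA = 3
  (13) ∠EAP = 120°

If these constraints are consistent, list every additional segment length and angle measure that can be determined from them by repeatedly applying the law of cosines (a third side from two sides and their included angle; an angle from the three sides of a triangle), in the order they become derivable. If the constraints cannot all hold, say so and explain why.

The constraints are consistent. Derivable facts, in order:
After 1 step:
- SV ≈ 7.09
- SZ ≈ 7.12
- ∠CSY = 39.98°
- ∠CYS = 88.26°
- ∠SCY = 51.75°
After 2 steps:
- SP ≈ 16.81
- ∠SVY = 50.87°
- ∠SZY = 129.45°
- ∠VSY = 99.13°
- ∠YSZ = 20.55°
After 3 steps:
- PA ≈ 12.5
- ∠PSZ = 27.56°
- ∠SPZ = 17.44°
After 4 steps:
- PE ≈ 14.24
- ∠APS = 26.9°
- ∠PAS = 108.1°
After 5 steps:
- ∠AEP = 49.49°
- ∠APE = 10.51°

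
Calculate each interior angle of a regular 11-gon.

Each interior angle of a regular n-gon is (n - 2) * 180 / n.
For n = 11: (11 - 2) * 180 / 11 = 1620/11 = 1620/11 degrees.

1620/11 degrees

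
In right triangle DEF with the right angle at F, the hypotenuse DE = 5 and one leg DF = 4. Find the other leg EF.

EF = sqrt(5^2 - 4^2) = sqrt(9) = 3

3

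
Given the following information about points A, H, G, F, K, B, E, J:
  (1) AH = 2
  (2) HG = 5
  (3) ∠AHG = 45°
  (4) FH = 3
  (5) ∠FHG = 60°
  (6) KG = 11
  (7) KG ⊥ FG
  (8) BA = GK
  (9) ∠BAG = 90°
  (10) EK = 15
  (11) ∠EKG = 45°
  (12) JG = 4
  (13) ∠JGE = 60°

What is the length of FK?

Step 1: By the law of cosines on triangle FHG: FG² = 3² + 5² − 2·3·5·cos(60°) = 19, so FG = √19.
Step 2: By the law of cosines on triangle FGK: FK² = √19² + 11² − 2·√19·11·cos(90°) = 140, so FK = 2·√35.

Therefore, the length of FK = 2·√35.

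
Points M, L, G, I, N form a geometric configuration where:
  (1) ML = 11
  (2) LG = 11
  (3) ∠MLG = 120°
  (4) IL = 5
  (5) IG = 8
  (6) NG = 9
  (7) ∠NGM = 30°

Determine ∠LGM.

Step 1: By the law of cosines on triangle GLM: GM² = 11² + 11² − 2·11·11·cos(120°) = 363, so GM = 11·√3.
Step 2: By the inverse law of cosines on triangle LGM: cos(∠LGM) = (11² + (11·√3)² − 11²) / (2·11·11·√3) = 363/419.16 = 0.866, so ∠LGM = 30°.

Therefore, the measure of angle ∠LGM = 30°.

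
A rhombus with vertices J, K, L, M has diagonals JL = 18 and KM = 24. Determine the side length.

The diagonals of a rhombus bisect each other at right angles.
Half-diagonals: 18/2 = 9 and 24/2 = 12
side = sqrt(9^2 + 12^2)
side = sqrt(81 + 144)
side = sqrt(225) = 15

15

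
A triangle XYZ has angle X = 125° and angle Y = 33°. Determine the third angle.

By the triangle angle sum property, the three interior angles of any triangle add up to 180°.
We know angle X = 125° and angle Y = 33°, so their sum is 158°.
Therefore angle Z = 180° - 158° = 22°.

22 degrees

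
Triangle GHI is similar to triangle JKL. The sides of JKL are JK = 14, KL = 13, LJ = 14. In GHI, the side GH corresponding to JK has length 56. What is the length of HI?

k = 56/14 = 4. HI = 4 * 13 = 52.

52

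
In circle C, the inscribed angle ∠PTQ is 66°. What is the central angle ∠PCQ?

By the inscribed angle theorem, the central angle is twice the inscribed angle.
Central angle = 2 × 66° = 132°

132°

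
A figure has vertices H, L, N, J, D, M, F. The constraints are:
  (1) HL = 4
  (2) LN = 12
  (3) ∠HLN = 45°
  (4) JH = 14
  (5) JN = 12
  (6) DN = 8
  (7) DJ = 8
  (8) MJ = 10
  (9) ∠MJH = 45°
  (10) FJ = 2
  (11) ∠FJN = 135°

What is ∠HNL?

Step 1: By the law of cosines on triangle NLH: NH² = 12² + 4² − 2·12·4·cos(45°) = 92.12, so NH ≈ 9.6.
Step 2: By the inverse law of cosines on triangle HNL: cos(∠HNL) = (9.6² + 12² − 4²) / (2·9.6·12) = 220.12/230.35 = 0.9556, so ∠HNL = 17.14°.

Therefore, the measure of angle ∠HNL = 17.14°.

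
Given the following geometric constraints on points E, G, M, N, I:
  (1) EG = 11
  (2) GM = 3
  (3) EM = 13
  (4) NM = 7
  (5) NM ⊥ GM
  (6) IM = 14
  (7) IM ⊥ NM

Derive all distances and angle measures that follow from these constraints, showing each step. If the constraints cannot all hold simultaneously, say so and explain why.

The constraints are consistent.

Step 1: From GM = 3, MN = 7, and ∠GMN = 90°, by the law of cosines:
  GN² = GM² + MN² - 2·GM·MN·cos(90°) = 9 + 49 - 0 = 58
  GN = √58

Step 2: From NM = 7, MI = 14, and ∠NMI = 90°, by the law of cosines:
  NI² = NM² + MI² - 2·NM·MI·cos(90°) = 49 + 196 - 0 = 245
  NI = 7·√5

Step 3: From EG = 11, EM = 13, GM = 3, by the inverse law of cosines:
  cos(∠GEM) = (EG² + EM² - GM²) / (2·EG·EM)
  ∠GEM = 10.73°

Step 4: From GE = 11, GM = 3, EM = 13, by the inverse law of cosines:
  cos(∠EGM) = (GE² + GM² - EM²) / (2·GE·GM)
  ∠EGM = 126.22°

Step 5: From ME = 13, MG = 3, EG = 11, by the inverse law of cosines:
  cos(∠EMG) = (ME² + MG² - EG²) / (2·ME·MG)
  ∠EMG = 43.05°

Step 6: From GM = 3, GN = √58, MN = 7, by the inverse law of cosines:
  cos(∠MGN) = (GM² + GN² - MN²) / (2·GM·GN)
  ∠MGN = 66.8°

Step 7: From NG = √58, NM = 7, GM = 3, by the inverse law of cosines:
  cos(∠GNM) = (NG² + NM² - GM²) / (2·NG·NM)
  ∠GNM = 23.2°

Step 8: From NI = 7·√5, NM = 7, IM = 14, by the inverse law of cosines:
  cos(∠INM) = (NI² + NM² - IM²) / (2·NI·NM)
  ∠INM = 63.43°

Step 9: From IM = 14, IN = 7·√5, MN = 7, by the inverse law of cosines:
  cos(∠MIN) = (IM² + IN² - MN²) / (2·IM·IN)
  ∠MIN = 26.57°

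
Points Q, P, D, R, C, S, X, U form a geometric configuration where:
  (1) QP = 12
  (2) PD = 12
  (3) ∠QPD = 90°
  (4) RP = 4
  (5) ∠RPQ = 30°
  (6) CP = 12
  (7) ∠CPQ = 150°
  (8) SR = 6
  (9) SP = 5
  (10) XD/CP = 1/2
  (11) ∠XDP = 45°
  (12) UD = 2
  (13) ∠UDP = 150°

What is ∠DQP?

Step 1: By the law of cosines on triangle QPD: QD² = 12² + 12² − 2·12·12·cos(90°) = 288, so QD = 12·√2.
Step 2: By the inverse law of cosines on triangle DQP: cos(∠DQP) = ((12·√2)² + 12² − 12²) / (2·12·√2·12) = 288/407.29 = 0.7071, so ∠DQP = 45°.

Therefore, the measure of angle ∠DQP = 45°.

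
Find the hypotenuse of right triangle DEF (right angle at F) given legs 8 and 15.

DE = sqrt(8^2 + 15^2) = sqrt(289) = 17

17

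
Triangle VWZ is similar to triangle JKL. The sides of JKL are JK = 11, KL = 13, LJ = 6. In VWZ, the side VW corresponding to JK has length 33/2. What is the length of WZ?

Since the triangles are similar, the ratio of corresponding sides is constant.
Scale factor k = VW / JK = 33/2 / 11 = 3/2
WZ = k * KL = 3/2 * 13 = 39/2

39/2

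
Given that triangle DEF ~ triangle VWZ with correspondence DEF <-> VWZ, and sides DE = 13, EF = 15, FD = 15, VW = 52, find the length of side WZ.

k = 52/13 = 4. WZ = 4 * 15 = 60.

60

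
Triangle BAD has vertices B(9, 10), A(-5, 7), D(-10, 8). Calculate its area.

Shoelace: Area = (1/2)|9(7-8) + -5(8-10) + -10(10-7)| = (1/2)(29) = 29/2

29/2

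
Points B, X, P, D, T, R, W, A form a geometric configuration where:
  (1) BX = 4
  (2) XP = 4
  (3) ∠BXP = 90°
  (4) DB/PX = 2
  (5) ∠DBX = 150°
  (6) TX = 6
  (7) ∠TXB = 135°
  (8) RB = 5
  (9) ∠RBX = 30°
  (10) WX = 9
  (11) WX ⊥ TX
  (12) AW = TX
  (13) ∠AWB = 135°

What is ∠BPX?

Step 1: By the law of cosines on triangle PXB: PB² = 4² + 4² − 2·4·4·cos(90°) = 32, so PB = 4·√2.
Step 2: By the inverse law of cosines on triangle BPX: cos(∠BPX) = ((4·√2)² + 4² − 4²) / (2·4·√2·4) = 32/45.25 = 0.7071, so ∠BPX = 45°.

Therefore, the measure of angle ∠BPX = 45°.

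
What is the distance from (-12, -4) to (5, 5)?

The horizontal distance is |5 - -12| = 17 and the vertical distance is |5 - -4| = 9.
By the Pythagorean theorem, d = sqrt(17^2 + 9^2) = sqrt(370).

sqrt(370)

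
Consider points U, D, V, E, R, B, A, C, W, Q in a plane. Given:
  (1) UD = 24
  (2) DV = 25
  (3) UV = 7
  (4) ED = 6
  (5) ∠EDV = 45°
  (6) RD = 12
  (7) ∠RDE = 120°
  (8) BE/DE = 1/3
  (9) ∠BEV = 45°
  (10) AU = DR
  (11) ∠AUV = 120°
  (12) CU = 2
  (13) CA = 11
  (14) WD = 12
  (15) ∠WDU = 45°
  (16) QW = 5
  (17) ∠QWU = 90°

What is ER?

Step 1: By the law of cosines on triangle EDR: ER² = 6² + 12² − 2·6·12·cos(120°) = 252, so ER = 6·√7.

Therefore, the length of ER = 6·√7.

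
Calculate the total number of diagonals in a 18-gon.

The number of diagonals in an n-gon is n(n - 3)/2.
For n = 18: 18(18 - 3)/2 = 18 × 15 / 2 = 135.

135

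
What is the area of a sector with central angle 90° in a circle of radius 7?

Sector area = πr² × θ/360
= π × 7² × 1/4
= π × 49 × 1/4
= 49*pi/4

49*pi/4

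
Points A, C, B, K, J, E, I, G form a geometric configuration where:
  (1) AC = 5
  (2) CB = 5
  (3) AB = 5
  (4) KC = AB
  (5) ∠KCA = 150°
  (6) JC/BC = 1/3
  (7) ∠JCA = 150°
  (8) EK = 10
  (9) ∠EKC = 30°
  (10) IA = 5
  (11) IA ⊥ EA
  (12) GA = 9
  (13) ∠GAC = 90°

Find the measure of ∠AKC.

From the given relations: KC = AB = 5.
Step 1: By the law of cosines on triangle KCA: KA² = 5² + 5² − 2·5·5·cos(150°) = 93.3, so KA ≈ 9.66.
Step 2: By the inverse law of cosines on triangle AKC: cos(∠AKC) = (9.66² + 5² − 5²) / (2·9.66·5) = 93.3/96.59 = 0.9659, so ∠AKC = 15°.

Therefore, the measure of angle ∠AKC = 15°.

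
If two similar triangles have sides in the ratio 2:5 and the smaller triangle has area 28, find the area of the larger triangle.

Area ratio = (2/5)^2 = 4/25. Area of the larger triangle = 28 * 25/4 = 175.

175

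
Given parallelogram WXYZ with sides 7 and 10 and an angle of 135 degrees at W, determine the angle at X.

Consecutive angles are supplementary: angle X = 180 - 135 = 45 degrees.

45 degrees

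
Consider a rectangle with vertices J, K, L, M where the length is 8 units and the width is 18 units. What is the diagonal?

A rectangle's diagonal splits it into two right triangles, with the diagonal as the hypotenuse.
By the Pythagorean theorem, d^2 = 8^2 + 18^2 = 388.
Therefore d = sqrt(388) = 2*sqrt(97).

2*sqrt(97)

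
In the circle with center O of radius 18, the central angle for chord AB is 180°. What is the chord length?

Drop a perpendicular from the center to the chord, bisecting both the chord and the central angle.
Each half-chord = r sin(θ/2) = 18 sin(90°).
The full chord = 2 × 18 × sin(90°) = 36.

36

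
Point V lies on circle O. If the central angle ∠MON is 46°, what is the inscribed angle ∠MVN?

Inscribed angle = 46° / 2 = 23° (inscribed angle theorem).

23°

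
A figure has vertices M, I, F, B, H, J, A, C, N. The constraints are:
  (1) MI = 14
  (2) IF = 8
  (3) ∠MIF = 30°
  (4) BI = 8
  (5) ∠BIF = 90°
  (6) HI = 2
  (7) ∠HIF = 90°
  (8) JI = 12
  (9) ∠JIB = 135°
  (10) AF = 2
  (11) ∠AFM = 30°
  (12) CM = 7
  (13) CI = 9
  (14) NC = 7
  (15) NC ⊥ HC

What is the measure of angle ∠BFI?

Step 1: By the law of cosines on triangle FIB: FB² = 8² + 8² − 2·8·8·cos(90°) = 128, so FB = 8·√2.
Step 2: By the inverse law of cosines on triangle BFI: cos(∠BFI) = ((8·√2)² + 8² − 8²) / (2·8·√2·8) = 128/181.02 = 0.7071, so ∠BFI = 45°.

Therefore, the measure of angle ∠BFI = 45°.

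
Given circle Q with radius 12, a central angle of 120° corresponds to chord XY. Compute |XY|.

Chord length = 2r sin(θ/2)
= 2 × 12 × sin(120°/2)
= 2 × 12 × sin(60°)
= 12*sqrt(3)

12*sqrt(3)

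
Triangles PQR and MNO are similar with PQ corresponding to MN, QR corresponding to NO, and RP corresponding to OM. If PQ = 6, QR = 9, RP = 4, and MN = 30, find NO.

Since the triangles are similar, the ratio of corresponding sides is constant.
Scale factor k = MN / PQ = 30 / 6 = 5
NO = k * QR = 5 * 9 = 45

45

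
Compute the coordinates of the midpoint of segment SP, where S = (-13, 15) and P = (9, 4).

The midpoint is the average of the coordinates:
x: (-13 + 9)/2 = -2
y: (15 + 4)/2 = 19/2
Midpoint = (-2, 19/2)

(-2, 19/2)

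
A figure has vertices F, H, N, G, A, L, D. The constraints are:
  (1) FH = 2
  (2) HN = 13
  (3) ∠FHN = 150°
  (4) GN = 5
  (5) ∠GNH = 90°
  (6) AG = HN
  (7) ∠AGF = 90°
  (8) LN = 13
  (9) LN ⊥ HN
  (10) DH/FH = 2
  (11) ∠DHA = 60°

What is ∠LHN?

Step 1: By the law of cosines on triangle HNL: HL² = 13² + 13² − 2·13·13·cos(90°) = 338, so HL = 13·√2.
Step 2: By the inverse law of cosines on triangle LHN: cos(∠LHN) = ((13·√2)² + 13² − 13²) / (2·13·√2·13) = 338/478 = 0.7071, so ∠LHN = 45°.

Therefore, the measure of angle ∠LHN = 45°.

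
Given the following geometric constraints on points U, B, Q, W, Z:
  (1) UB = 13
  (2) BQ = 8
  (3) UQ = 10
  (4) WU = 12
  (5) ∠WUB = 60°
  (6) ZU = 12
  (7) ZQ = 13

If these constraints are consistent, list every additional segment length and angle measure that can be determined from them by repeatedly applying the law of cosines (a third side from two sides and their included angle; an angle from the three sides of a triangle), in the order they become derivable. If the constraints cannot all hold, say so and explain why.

The constraints are consistent. Derivable facts, in order:
After 1 step:
- BW = √157
- ∠BQU = 91.79°
- ∠BUQ = 37.96°
- ∠QBU = 50.25°
- ∠QUZ = 71.79°
- ∠QZU = 46.95°
- ∠UQZ = 61.26°
After 2 steps:
- ∠BWU = 63.96°
- ∠UBW = 56.04°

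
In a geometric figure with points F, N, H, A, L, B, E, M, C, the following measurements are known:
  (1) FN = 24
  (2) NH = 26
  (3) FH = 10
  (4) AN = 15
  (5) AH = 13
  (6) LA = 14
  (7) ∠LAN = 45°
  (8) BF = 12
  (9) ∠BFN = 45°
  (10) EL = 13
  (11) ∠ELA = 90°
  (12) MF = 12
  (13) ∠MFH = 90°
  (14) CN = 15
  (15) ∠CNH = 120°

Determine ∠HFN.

Step 1: By the inverse law of cosines on triangle HFN: cos(∠HFN) = (10² + 24² − 26²) / (2·10·24) = 0/480 = 0, so ∠HFN = 90°.

Therefore, the measure of angle ∠HFN = 90°.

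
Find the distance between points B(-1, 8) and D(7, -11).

The horizontal distance is |7 - -1| = 8 and the vertical distance is |-11 - 8| = 19.
By the Pythagorean theorem, d = sqrt(8^2 + 19^2) = sqrt(425) = 5*sqrt(17).

5*sqrt(17)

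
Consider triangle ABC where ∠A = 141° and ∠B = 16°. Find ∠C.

By the triangle angle sum property, the three interior angles of any triangle add up to 180°.
We know angle A = 141° and angle B = 16°, so their sum is 157°.
Therefore angle C = 180° - 157° = 23°.

23 degrees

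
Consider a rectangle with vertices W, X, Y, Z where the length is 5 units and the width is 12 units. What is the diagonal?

A rectangle's diagonal splits it into two right triangles, with the diagonal as the hypotenuse.
By the Pythagorean theorem, d^2 = 5^2 + 12^2 = 169.
Therefore d = sqrt(169) = 13.

13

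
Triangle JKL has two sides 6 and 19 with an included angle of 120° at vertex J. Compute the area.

Area = (1/2) * JK * JL * sin(J)
Area = (1/2) * 6 * 19 * sin(120°)
Area = (1/2) * 6 * 19 * sqrt(3)/2
Area = 57*sqrt(3)/2

57*sqrt(3)/2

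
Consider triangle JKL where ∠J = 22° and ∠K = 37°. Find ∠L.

angle L = 180 - 22 - 37 = 121 degrees.

121 degrees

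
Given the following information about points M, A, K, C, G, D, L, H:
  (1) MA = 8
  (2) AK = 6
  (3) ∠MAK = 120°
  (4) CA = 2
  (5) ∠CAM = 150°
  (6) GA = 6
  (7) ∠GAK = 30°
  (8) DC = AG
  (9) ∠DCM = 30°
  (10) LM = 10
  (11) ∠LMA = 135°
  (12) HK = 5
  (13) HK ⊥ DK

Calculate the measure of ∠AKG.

Step 1: By the law of cosines on triangle KAG: KG² = 6² + 6² − 2·6·6·cos(30°) = 9.65, so KG ≈ 3.11.
Step 2: By the inverse law of cosines on triangle AKG: cos(∠AKG) = (6² + 3.11² − 6²) / (2·6·3.11) = 9.65/37.27 = 0.2588, so ∠AKG = 75°.

Therefore, the measure of angle ∠AKG = 75°.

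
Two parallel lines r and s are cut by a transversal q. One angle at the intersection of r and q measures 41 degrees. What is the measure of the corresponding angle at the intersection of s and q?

When a transversal crosses parallel lines, angles in the same position at each intersection are called corresponding angles.
These are always equal, so the answer is 41 degrees.

41 degrees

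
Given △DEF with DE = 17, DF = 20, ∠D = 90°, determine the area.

Area = (1/2) * DE * DF * sin(D)
Area = (1/2) * 17 * 20 * sin(90°)
Area = (1/2) * 17 * 20 * 1
Area = 170

170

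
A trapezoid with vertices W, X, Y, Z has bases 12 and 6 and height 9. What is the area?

Area = (12 + 6) * 9 / 2 = 162 / 2 = 81

81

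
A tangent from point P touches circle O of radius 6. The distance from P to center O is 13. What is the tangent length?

Let T be the point of tangency. Then OT ⊥ PT (radius ⊥ tangent).
In right triangle OTP: OP² = OT² + PT²
13² = 6² + PT²
PT² = 133, PT = sqrt(133)

sqrt(133)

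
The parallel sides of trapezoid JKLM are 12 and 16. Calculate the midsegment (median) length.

The midsegment of a trapezoid = (base1 + base2) / 2
midsegment = (12 + 16) / 2
midsegment = 28 / 2
midsegment = 14

14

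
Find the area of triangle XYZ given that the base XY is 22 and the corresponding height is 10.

A triangle's area is half the area of a rectangle with the same base and height.
Area = (1/2) * 22 * 10 = 110.

110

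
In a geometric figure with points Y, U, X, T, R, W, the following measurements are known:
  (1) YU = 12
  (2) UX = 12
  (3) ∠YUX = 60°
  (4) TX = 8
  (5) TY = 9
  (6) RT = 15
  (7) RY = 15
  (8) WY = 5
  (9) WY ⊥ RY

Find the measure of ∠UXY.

Step 1: By the law of cosines on triangle XUY: XY² = 12² + 12² − 2·12·12·cos(60°) = 144, so XY = 12.
Step 2: By the inverse law of cosines on triangle UXY: cos(∠UXY) = (12² + 12² − 12²) / (2·12·12) = 144/288 = 0.5, so ∠UXY = 60°.

Therefore, the measure of angle ∠UXY = 60°.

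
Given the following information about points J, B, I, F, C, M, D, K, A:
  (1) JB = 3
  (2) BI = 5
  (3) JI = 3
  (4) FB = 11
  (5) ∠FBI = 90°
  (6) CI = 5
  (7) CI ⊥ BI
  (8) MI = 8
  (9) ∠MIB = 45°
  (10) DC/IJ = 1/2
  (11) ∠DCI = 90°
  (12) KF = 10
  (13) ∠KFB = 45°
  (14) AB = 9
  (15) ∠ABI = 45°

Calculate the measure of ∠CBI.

Step 1: By the law of cosines on triangle BIC: BC² = 5² + 5² − 2·5·5·cos(90°) = 50, so BC = 5·√2.
Step 2: By the inverse law of cosines on triangle CBI: cos(∠CBI) = ((5·√2)² + 5² − 5²) / (2·5·√2·5) = 50/70.71 = 0.7071, so ∠CBI = 45°.

Therefore, the measure of angle ∠CBI = 45°.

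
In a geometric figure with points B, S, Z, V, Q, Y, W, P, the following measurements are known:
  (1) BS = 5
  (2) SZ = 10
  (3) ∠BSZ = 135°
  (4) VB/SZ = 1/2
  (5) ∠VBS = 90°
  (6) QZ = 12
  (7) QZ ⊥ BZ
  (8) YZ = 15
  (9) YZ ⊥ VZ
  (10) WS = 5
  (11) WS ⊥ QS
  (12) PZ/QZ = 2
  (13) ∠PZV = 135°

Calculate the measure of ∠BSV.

From the given relations: VB = 1/2·SZ = 1/2·10 = 5.
Step 1: By the law of cosines on triangle SBV: SV² = 5² + 5² − 2·5·5·cos(90°) = 50, so SV = 5·√2.
Step 2: By the inverse law of cosines on triangle BSV: cos(∠BSV) = (5² + (5·√2)² − 5²) / (2·5·5·√2) = 50/70.71 = 0.7071, so ∠BSV = 45°.

Therefore, the measure of angle ∠BSV = 45°.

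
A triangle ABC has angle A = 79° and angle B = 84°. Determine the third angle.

Let angle C = x. Then 79 + 84 + x = 180.
x = 180 - 163 = 17 degrees.

17 degrees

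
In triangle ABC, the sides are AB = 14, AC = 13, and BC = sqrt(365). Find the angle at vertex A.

cos(A) = (14² + 13² - (sqrt(365))²) / (2 × 14 × 13) = 0, so A = arccos(0) = 90°.

90°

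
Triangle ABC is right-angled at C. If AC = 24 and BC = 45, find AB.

AB = sqrt(24^2 + 45^2) = sqrt(2601) = 51

51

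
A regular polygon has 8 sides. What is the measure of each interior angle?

Each interior angle of a regular n-gon is (n - 2) * 180 / n.
For n = 8: (8 - 2) * 180 / 8 = 1080/8 = 135 degrees.

135 degrees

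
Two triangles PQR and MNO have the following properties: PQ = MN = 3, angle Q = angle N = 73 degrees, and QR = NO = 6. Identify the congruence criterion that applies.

Consider the given information: PQ = MN = 3, angle Q = angle N = 73 degrees, and QR = NO = 6
This is not SSS or AAS: SSS requires all three pairs of sides, but we don't have that. AAS requires two angles and a non-included side.
The correct criterion is SAS. Two pairs of corresponding sides and the included angle are equal (Side-Angle-Side).

SAS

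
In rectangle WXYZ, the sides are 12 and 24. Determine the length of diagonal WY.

A rectangle's diagonal splits it into two right triangles, with the diagonal as the hypotenuse.
By the Pythagorean theorem, d^2 = 12^2 + 24^2 = 720.
Therefore d = sqrt(720) = 12*sqrt(5).

12*sqrt(5)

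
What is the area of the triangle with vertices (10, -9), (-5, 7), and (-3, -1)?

Shoelace: Area = (1/2)|10(7--1) + -5(-1--9) + -3(-9-7)| = (1/2)(88) = 44

44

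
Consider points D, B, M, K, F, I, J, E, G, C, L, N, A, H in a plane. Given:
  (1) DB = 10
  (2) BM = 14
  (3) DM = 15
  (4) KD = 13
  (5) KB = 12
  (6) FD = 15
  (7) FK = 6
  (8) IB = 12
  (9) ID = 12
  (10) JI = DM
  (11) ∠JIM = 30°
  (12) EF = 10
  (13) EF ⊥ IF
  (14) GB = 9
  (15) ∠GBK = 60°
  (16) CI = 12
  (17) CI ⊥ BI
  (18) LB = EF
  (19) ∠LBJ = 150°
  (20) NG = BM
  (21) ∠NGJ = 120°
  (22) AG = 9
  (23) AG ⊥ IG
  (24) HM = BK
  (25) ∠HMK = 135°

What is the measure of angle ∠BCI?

Step 1: By the law of cosines on triangle CIB: CB² = 12² + 12² − 2·12·12·cos(90°) = 288, so CB = 12·√2.
Step 2: By the inverse law of cosines on triangle BCI: cos(∠BCI) = ((12·√2)² + 12² − 12²) / (2·12·√2·12) = 288/407.29 = 0.7071, so ∠BCI = 45°.

Therefore, the measure of angle ∠BCI = 45°.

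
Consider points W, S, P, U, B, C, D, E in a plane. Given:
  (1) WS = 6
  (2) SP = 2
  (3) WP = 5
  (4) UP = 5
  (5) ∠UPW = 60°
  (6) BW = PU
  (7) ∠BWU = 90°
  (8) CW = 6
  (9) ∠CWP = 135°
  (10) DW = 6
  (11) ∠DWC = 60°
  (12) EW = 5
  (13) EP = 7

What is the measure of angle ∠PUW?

Step 1: By the law of cosines on triangle UPW: UW² = 5² + 5² − 2·5·5·cos(60°) = 25, so UW = 5.
Step 2: By the inverse law of cosines on triangle PUW: cos(∠PUW) = (5² + 5² − 5²) / (2·5·5) = 25/50 = 0.5, so ∠PUW = 60°.

Therefore, the measure of angle ∠PUW = 60°.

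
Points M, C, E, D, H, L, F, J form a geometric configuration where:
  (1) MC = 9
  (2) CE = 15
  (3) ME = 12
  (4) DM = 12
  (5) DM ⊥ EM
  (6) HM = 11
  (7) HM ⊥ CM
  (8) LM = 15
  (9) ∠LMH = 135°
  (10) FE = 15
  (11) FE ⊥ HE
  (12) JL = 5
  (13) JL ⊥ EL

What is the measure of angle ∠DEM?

Step 1: By the law of cosines on triangle EMD: ED² = 12² + 12² − 2·12·12·cos(90°) = 288, so ED = 12·√2.
Step 2: By the inverse law of cosines on triangle DEM: cos(∠DEM) = ((12·√2)² + 12² − 12²) / (2·12·√2·12) = 288/407.29 = 0.7071, so ∠DEM = 45°.

Therefore, the measure of angle ∠DEM = 45°.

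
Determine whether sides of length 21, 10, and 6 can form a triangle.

Check the triangle inequality: 10 + 6 = 16 ≤ 21.
Since the sum of two sides does not exceed the third, no triangle can be formed.

No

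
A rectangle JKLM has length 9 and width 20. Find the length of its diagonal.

Using the Pythagorean theorem:
d² = 9² + 20² = 81 + 400 = 481
d = sqrt(481)

sqrt(481)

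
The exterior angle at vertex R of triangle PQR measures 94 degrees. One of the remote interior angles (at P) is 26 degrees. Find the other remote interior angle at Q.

By the exterior angle theorem: exterior angle = sum of remote interior angles.
94 = 26 + angle Q
angle Q = 94 - 26 = 68 degrees

68 degrees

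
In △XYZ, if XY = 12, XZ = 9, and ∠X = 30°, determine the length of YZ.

By the law of cosines: YZ^2 = XY^2 + XZ^2 - 2*XY*XZ*cos(X)
YZ^2 = 12^2 + 9^2 - 2*12*9*cos(30°)
YZ^2 = 144 + 81 - 216*(sqrt(3)/2)
YZ^2 = 225 - 108*sqrt(3)
YZ = 3*sqrt(25 - 12*sqrt(3))

3*sqrt(25 - 12*sqrt(3))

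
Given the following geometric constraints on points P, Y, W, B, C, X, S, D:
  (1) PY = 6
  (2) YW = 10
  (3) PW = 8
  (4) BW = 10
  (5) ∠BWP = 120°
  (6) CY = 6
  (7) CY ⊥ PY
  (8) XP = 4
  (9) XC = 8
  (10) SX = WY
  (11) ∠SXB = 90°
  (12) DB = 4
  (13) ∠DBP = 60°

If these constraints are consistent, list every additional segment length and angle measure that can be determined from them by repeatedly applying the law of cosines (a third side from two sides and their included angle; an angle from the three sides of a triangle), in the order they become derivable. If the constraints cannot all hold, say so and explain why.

The constraints are consistent. Derivable facts, in order:
After 1 step:
- PB = 2·√61
- PC = 6·√2
- ∠PWY = 36.87°
- ∠PYW = 53.13°
- ∠WPY = 90°
After 2 steps:
- PD ≈ 14.05
- ∠BPW = 33.67°
- ∠CPX = 69.3°
- ∠CPY = 45°
- ∠CXP = 82.82°
- ∠PBW = 26.33°
- ∠PCX = 27.89°
- ∠PCY = 45°
After 3 steps:
- ∠BDP = 105.73°
- ∠BPD = 14.27°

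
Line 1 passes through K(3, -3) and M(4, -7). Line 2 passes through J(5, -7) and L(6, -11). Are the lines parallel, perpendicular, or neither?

Slope of line 1: m1 = (-7 - -3)/(4 - 3) = -4/1 = -4
Slope of line 2: m2 = (-11 - -7)/(6 - 5) = -4/1 = -4
m1 = m2, so the lines are parallel.

Parallel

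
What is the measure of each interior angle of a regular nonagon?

Each interior angle of a regular n-gon is (n - 2) * 180 / n.
For n = 9: (9 - 2) * 180 / 9 = 1260/9 = 140 degrees.

140 degrees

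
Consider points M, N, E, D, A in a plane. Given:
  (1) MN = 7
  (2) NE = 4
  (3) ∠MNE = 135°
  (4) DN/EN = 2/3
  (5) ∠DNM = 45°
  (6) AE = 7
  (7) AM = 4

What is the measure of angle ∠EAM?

Step 1: By the law of cosines on triangle ENM: EM² = 4² + 7² − 2·4·7·cos(135°) = 104.6, so EM ≈ 10.23.
Step 2: By the inverse law of cosines on triangle EAM: cos(∠EAM) = (7² + 4² − 10.23²) / (2·7·4) = -39.6/56 = -0.7071, so ∠EAM = 135°.

Therefore, the measure of angle ∠EAM = 135°.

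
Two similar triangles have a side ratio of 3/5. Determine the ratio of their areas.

The ratio of areas of similar triangles equals the square of the side ratio.
Side ratio = 3:5
Area ratio = (3/5)^2 = 9/25 = 9:25

9:25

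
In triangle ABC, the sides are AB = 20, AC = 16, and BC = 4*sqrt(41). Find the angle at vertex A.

When all three sides of a triangle are known, the law of cosines can be rearranged to find any angle.
cos(C) = (a² + b² - c²) / (2ab) gives cos(A) = 0.
Taking the inverse cosine: A = 90°.

90°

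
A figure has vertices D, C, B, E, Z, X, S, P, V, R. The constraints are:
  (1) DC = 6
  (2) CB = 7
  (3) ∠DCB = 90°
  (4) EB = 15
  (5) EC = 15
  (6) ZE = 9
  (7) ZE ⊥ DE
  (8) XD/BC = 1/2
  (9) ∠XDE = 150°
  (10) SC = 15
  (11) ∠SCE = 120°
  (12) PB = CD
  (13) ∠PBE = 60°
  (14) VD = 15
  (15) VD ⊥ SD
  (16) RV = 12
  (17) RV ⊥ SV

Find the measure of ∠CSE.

Step 1: By the law of cosines on triangle SCE: SE² = 15² + 15² − 2·15·15·cos(120°) = 675, so SE = 15·√3.
Step 2: By the inverse law of cosines on triangle CSE: cos(∠CSE) = (15² + (15·√3)² − 15²) / (2·15·15·√3) = 675/779.42 = 0.866, so ∠CSE = 30°.

Therefore, the measure of angle ∠CSE = 30°.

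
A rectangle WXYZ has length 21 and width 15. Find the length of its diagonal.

Using the Pythagorean theorem:
d² = 21² + 15² = 441 + 225 = 666
d = sqrt(666) = 3*sqrt(74)

3*sqrt(74)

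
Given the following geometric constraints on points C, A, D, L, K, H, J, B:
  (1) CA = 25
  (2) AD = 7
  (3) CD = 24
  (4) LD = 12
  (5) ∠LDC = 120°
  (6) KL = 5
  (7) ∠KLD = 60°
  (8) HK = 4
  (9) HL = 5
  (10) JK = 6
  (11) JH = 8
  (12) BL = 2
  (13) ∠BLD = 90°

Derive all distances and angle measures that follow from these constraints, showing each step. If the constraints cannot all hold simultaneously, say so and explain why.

The constraints are consistent.

Step 1: From CD = 24, DL = 12, and ∠CDL = 120°, by the law of cosines:
  CL² = CD² + DL² - 2·CD·DL·cos(120°) = 576 + 144 + 288 = 1008
  CL = 12·√7

Step 2: From DL = 12, LK = 5, and ∠DLK = 60°, by the law of cosines:
  DK² = DL² + LK² - 2·DL·LK·cos(60°) = 144 + 25 - 60 = 109
  DK = √109

Step 3: From DL = 12, LB = 2, and ∠DLB = 90°, by the law of cosines:
  DB² = DL² + LB² - 2·DL·LB·cos(90°) = 144 + 4 - 0 = 148
  DB = 2·√37

Step 4: From CA = 25, CD = 24, AD = 7, by the inverse law of cosines:
  cos(∠ACD) = (CA² + CD² - AD²) / (2·CA·CD)
  ∠ACD = 16.26°

Step 5: From AC = 25, AD = 7, CD = 24, by the inverse law of cosines:
  cos(∠CAD) = (AC² + AD² - CD²) / (2·AC·AD)
  ∠CAD = 73.74°

Step 6: From DA = 7, DC = 24, AC = 25, by the inverse law of cosines:
  cos(∠ADC) = (DA² + DC² - AC²) / (2·DA·DC)
  ∠ADC = 90°

Step 7: From LH = 5, LK = 5, HK = 4, by the inverse law of cosines:
  cos(∠HLK) = (LH² + LK² - HK²) / (2·LH·LK)
  ∠HLK = 47.16°

Step 8: From KH = 4, KJ = 6, HJ = 8, by the inverse law of cosines:
  cos(∠HKJ) = (KH² + KJ² - HJ²) / (2·KH·KJ)
  ∠HKJ = 104.48°

Step 9: From KH = 4, KL = 5, HL = 5, by the inverse law of cosines:
  cos(∠HKL) = (KH² + KL² - HL²) / (2·KH·KL)
  ∠HKL = 66.42°

Step 10: From HJ = 8, HK = 4, JK = 6, by the inverse law of cosines:
  cos(∠JHK) = (HJ² + HK² - JK²) / (2·HJ·HK)
  ∠JHK = 46.57°

Step 11: From HK = 4, HL = 5, KL = 5, by the inverse law of cosines:
  cos(∠KHL) = (HK² + HL² - KL²) / (2·HK·HL)
  ∠KHL = 66.42°

Step 12: From JH = 8, JK = 6, HK = 4, by the inverse law of cosines:
  cos(∠HJK) = (JH² + JK² - HK²) / (2·JH·JK)
  ∠HJK = 28.96°

Step 13: From CD = 24, CL = 12·√7, DL = 12, by the inverse law of cosines:
  cos(∠DCL) = (CD² + CL² - DL²) / (2·CD·CL)
  ∠DCL = 19.11°

Step 14: From DB = 2·√37, DL = 12, BL = 2, by the inverse law of cosines:
  cos(∠BDL) = (DB² + DL² - BL²) / (2·DB·DL)
  ∠BDL = 9.46°

Step 15: From DK = √109, DL = 12, KL = 5, by the inverse law of cosines:
  cos(∠KDL) = (DK² + DL² - KL²) / (2·DK·DL)
  ∠KDL = 24.5°

Step 16: From LC = 12·√7, LD = 12, CD = 24, by the inverse law of cosines:
  cos(∠CLD) = (LC² + LD² - CD²) / (2·LC·LD)
  ∠CLD = 40.89°

Step 17: From KD = √109, KL = 5, DL = 12, by the inverse law of cosines:
  cos(∠DKL) = (KD² + KL² - DL²) / (2·KD·KL)
  ∠DKL = 95.5°

Step 18: From BD = 2·√37, BL = 2, DL = 12, by the inverse law of cosines:
  cos(∠DBL) = (BD² + BL² - DL²) / (2·BD·BL)
  ∠DBL = 80.54°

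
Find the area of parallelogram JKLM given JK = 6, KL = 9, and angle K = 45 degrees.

Area = a * b * sin(theta)
Area = 6 * 9 * sin(45 degrees)
Area = 54 * sqrt(2)/2
Area = 27*sqrt(2)

27*sqrt(2)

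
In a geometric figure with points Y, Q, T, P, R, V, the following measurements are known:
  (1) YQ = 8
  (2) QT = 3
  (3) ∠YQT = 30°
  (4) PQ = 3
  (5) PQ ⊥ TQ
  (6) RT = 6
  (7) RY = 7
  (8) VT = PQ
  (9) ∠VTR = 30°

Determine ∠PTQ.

Step 1: By the law of cosines on triangle TQP: TP² = 3² + 3² − 2·3·3·cos(90°) = 18, so TP = 3·√2.
Step 2: By the inverse law of cosines on triangle PTQ: cos(∠PTQ) = ((3·√2)² + 3² − 3²) / (2·3·√2·3) = 18/25.46 = 0.7071, so ∠PTQ = 45°.

Therefore, the measure of angle ∠PTQ = 45°.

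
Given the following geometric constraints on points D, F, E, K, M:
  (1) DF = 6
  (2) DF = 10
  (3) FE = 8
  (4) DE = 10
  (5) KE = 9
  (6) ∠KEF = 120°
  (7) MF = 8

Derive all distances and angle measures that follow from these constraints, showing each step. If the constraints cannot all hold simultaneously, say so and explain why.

These constraints are not satisfiable: (1) DF = 6 and (2) DF = 10 assign two different lengths to the same segment. No planar figure meets all of them, so nothing further can be derived.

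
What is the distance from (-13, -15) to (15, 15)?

d = sqrt((28)^2 + (30)^2) = sqrt(1684) = 2*sqrt(421)

2*sqrt(421)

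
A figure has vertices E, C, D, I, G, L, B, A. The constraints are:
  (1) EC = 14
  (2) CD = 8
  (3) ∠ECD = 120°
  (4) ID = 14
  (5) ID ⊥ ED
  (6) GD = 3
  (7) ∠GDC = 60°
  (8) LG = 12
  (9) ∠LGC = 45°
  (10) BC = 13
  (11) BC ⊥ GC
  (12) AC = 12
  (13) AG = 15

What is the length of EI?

Step 1: By the law of cosines on triangle ECD: ED² = 14² + 8² − 2·14·8·cos(120°) = 372, so ED = 2·√93.
Step 2: By the law of cosines on triangle EDI: EI² = (2·√93)² + 14² − 2·2·√93·14·cos(90°) = 568, so EI = 2·√142.

Therefore, the length of EI = 2·√142.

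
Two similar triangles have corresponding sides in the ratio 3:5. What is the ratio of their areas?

The ratio of areas of similar triangles equals the square of the side ratio.
Side ratio = 3:5
Area ratio = (3/5)^2 = 9/25 = 9:25

9:25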